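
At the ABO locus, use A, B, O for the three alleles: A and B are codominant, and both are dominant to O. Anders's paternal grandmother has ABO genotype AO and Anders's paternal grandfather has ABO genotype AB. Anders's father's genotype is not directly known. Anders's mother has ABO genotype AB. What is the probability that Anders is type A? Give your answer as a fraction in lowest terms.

3/8

Anders's father's ABO genotype from AO × AB: 1/4 AA, 1/4 AB, 1/4 AO, 1/4 BO.
Crossing each possibility with the mother AB and summing P(type A): 1/4·1/2 + 1/4·1/4 + 1/4·1/2 + 1/4·1/4 = 3/8.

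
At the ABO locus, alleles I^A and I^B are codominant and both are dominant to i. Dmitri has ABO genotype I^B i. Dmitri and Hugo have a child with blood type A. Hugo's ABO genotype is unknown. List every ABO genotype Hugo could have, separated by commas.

For each candidate genotype of Hugo, check whether crossing it with I^B i can produce every observed child phenotype.
  I^A I^A → possible child types {A, AB} ✓
  I^A I^B → possible child types {A, B, AB} ✓
  I^A i → possible child types {O, A, B, AB} ✓
  I^B I^B → possible child types {B} ✗
  I^B i → possible child types {O, B} ✗
  i i → possible child types {O, B} ✗

I^A I^A, I^A I^B, I^A i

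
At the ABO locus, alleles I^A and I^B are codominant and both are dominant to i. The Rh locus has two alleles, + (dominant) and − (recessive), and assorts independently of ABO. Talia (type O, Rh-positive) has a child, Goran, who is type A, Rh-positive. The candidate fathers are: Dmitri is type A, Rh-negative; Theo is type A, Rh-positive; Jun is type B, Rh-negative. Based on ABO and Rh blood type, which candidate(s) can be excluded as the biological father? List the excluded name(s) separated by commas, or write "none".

A candidate is excluded only if no genotype consistent with his phenotype could produce a type A, Rh-positive child with a type O, Rh-positive mother.
Jun (type B, Rh-): no genotype consistent with that phenotype can produce a type-A Rh+ child with a type-O mother.

Jun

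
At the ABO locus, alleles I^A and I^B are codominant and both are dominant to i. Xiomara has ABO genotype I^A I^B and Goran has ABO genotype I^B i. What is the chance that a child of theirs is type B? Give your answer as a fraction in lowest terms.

ABO cross I^A I^B × I^B i → offspring phenotypes: 1/4 A, 1/2 B, 1/4 AB.
So P(type B) = 1/2.

1/2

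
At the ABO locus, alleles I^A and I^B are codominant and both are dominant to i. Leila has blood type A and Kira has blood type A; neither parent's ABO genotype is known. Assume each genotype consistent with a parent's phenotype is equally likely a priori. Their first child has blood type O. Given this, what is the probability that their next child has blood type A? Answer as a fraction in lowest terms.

Possible genotypes: Leila ∈ {I^A I^A, I^A i}; Kira ∈ {I^A I^A, I^A i}.
Weight each parental genotype pair by prior × P(type-O child):
  I^A i × I^A i: posterior weight 1; P(next child type A) = 3/4.
Weighted sum = 3/4.

3/4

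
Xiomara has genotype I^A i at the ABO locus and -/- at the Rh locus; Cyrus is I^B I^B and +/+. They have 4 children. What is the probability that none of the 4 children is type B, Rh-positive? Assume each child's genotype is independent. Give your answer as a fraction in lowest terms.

ABO cross I^A i × I^B I^B → 1/2 B, 1/2 AB.
Rh cross -/- × +/+ → 1 Rh+; so P(type B, Rh-positive) = 1/2 × 1 = 1/2 per child.
P(not type B, Rh-positive) = 1/2 for one child; (1/2)^4 = 1/16.

1/16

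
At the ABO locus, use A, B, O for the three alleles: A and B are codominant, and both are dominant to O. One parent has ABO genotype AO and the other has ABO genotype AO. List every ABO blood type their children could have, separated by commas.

Gametes from AO × AO give offspring ABO genotypes AA, AO, OO, i.e. phenotypes O, A.

O, A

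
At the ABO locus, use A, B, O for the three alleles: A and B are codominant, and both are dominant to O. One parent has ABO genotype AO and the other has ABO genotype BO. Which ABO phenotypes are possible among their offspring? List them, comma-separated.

Gametes from AO × BO give offspring ABO genotypes AB, AO, BO, OO, i.e. phenotypes O, A, B, AB.

O, A, B, AB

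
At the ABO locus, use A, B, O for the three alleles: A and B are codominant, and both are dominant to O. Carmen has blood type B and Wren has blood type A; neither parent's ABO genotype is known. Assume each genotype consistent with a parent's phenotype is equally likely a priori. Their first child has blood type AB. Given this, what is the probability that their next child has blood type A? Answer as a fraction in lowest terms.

5/36

Possible genotypes: Carmen ∈ {BB, BO}; Wren ∈ {AA, AO}.
Weight each parental genotype pair by prior × P(type-AB child):
  BB × AA: posterior weight 4/9; P(next child type A) = 0.
  BB × AO: posterior weight 2/9; P(next child type A) = 0.
  BO × AA: posterior weight 2/9; P(next child type A) = 1/2.
  BO × AO: posterior weight 1/9; P(next child type A) = 1/4.
Weighted sum = 5/36.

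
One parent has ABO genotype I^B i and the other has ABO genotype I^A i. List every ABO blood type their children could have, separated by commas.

Gametes from I^B i × I^A i give offspring ABO genotypes I^A I^B, I^A i, I^B i, i i, i.e. phenotypes O, A, B, AB.

O, A, B, AB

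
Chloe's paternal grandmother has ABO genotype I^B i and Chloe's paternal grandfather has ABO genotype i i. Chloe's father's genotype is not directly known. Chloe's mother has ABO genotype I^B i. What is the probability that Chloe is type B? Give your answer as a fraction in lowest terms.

5/8

Chloe's father's ABO genotype from I^B i × i i: 1/2 I^B i, 1/2 i i.
Crossing each possibility with the mother I^B i and summing P(type B): 1/2·3/4 + 1/2·1/2 = 5/8.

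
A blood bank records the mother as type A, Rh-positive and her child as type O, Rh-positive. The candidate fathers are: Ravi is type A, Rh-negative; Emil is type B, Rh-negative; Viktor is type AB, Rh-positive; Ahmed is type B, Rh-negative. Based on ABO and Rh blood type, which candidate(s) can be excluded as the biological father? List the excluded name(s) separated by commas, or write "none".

A candidate is excluded only if no genotype consistent with his phenotype could produce a type O, Rh-positive child with a type A, Rh-positive mother.
Viktor (type AB, Rh+): no genotype consistent with that phenotype can produce a type-O Rh+ child with a type-A mother.

Viktor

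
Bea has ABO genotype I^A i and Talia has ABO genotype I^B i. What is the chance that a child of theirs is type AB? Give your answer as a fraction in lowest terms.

ABO cross I^A i × I^B i → offspring phenotypes: 1/4 O, 1/4 A, 1/4 B, 1/4 AB.
So P(type AB) = 1/4.

1/4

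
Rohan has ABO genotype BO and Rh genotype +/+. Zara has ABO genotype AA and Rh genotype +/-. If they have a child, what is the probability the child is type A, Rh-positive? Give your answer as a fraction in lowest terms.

1/2

ABO cross BO × AA → offspring phenotypes: 1/2 A, 1/2 AB.
Rh cross +/+ × +/- → 1 Rh+.
Independent loci: P(type A, Rh-positive) = 1/2 × 1 = 1/2.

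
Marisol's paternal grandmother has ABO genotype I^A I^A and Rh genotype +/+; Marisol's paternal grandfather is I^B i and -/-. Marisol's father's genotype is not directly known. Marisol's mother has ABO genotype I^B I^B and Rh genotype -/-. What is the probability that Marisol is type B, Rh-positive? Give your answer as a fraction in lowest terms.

Marisol's father's ABO genotype from I^A I^A × I^B i: 1/2 I^A I^B, 1/2 I^A i.
Crossing each possibility with the mother I^B I^B and summing P(type B): 1/2·1/2 + 1/2·1/2 = 1/2.
Similarly for Rh via the father's Rh distribution: P(Rh+) = 1/2.
Independent loci: 1/2 × 1/2 = 1/4.

1/4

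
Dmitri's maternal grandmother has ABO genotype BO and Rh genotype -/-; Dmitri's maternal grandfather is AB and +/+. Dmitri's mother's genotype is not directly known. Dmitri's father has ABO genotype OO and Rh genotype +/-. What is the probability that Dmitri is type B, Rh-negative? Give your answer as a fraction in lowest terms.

1/8

Dmitri's mother's ABO genotype from BO × AB: 1/4 AB, 1/4 AO, 1/4 BB, 1/4 BO.
Crossing each possibility with the father OO and summing P(type B): 1/4·1/2 + 1/4·0 + 1/4·1 + 1/4·1/2 = 1/2.
Similarly for Rh via the mother's Rh distribution: P(Rh-) = 1/4.
Independent loci: 1/2 × 1/4 = 1/8.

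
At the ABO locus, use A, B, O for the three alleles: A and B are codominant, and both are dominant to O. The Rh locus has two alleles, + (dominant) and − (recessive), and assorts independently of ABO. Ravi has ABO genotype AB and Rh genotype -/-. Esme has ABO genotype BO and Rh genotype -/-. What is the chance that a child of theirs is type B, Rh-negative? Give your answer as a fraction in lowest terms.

1/2

ABO cross AB × BO → offspring phenotypes: 1/4 A, 1/2 B, 1/4 AB.
Rh cross -/- × -/- → 1 Rh-.
Independent loci: P(type B, Rh-negative) = 1/2 × 1 = 1/2.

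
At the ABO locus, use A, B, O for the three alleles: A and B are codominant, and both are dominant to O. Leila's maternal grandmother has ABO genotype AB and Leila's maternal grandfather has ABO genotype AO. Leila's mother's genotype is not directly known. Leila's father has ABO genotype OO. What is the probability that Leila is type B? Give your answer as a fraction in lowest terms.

1/4

Leila's mother's ABO genotype from AB × AO: 1/4 AA, 1/4 AB, 1/4 AO, 1/4 BO.
Crossing each possibility with the father OO and summing P(type B): 1/4·0 + 1/4·1/2 + 1/4·0 + 1/4·1/2 = 1/4.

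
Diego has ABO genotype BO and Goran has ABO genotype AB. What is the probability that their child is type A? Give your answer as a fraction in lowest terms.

1/4

ABO cross BO × AB → offspring phenotypes: 1/4 A, 1/2 B, 1/4 AB.
So P(type A) = 1/4.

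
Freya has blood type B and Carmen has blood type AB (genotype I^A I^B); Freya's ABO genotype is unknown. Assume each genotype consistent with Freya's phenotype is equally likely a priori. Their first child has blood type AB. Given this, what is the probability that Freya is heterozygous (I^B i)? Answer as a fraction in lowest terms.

1/3

Possible genotypes: Freya ∈ {I^B I^B, I^B i}; Carmen ∈ {I^A I^B}.
Weight each parental genotype pair by prior × P(type-AB child):
  I^B I^B × I^A I^B: posterior weight 2/3.
  I^B i × I^A I^B: posterior weight 1/3.
Sum the posterior weight over pairs where Freya is I^B i: 1/3.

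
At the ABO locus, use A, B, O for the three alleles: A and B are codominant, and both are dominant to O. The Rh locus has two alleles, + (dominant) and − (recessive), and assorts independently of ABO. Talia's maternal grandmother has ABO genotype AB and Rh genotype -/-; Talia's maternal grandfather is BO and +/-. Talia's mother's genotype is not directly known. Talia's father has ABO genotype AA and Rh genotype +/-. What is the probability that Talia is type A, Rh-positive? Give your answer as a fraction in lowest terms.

5/16

Talia's mother's ABO genotype from AB × BO: 1/4 AB, 1/4 AO, 1/4 BB, 1/4 BO.
Crossing each possibility with the father AA and summing P(type A): 1/4·1/2 + 1/4·1 + 1/4·0 + 1/4·1/2 = 1/2.
Similarly for Rh via the mother's Rh distribution: P(Rh+) = 5/8.
Independent loci: 1/2 × 5/8 = 5/16.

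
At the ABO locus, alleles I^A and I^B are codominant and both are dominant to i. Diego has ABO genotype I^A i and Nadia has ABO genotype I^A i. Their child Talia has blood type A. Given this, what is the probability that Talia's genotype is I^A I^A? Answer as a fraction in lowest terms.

Cross I^A i × I^A i → 1/4 I^A I^A, 1/2 I^A i, 1/4 i i.
Type-A genotypes among offspring: I^A I^A (1/4), I^A i (1/2); total 3/4.
P(I^A I^A | type A) = (1/4) / (3/4) = 1/3.

1/3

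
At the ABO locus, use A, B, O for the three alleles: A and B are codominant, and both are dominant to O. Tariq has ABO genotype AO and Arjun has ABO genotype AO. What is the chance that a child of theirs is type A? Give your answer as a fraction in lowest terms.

ABO cross AO × AO → offspring phenotypes: 1/4 O, 3/4 A.
So P(type A) = 3/4.

3/4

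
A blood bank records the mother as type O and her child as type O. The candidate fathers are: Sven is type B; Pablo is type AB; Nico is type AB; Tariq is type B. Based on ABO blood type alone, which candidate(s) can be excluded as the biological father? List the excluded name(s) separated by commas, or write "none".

Pablo, Nico

A candidate is excluded only if no genotype consistent with his phenotype could produce a type O child with a type O mother.
Pablo (type AB): no genotype consistent with that phenotype can produce a type-O child with a type-O mother.
Nico (type AB): no genotype consistent with that phenotype can produce a type-O child with a type-O mother.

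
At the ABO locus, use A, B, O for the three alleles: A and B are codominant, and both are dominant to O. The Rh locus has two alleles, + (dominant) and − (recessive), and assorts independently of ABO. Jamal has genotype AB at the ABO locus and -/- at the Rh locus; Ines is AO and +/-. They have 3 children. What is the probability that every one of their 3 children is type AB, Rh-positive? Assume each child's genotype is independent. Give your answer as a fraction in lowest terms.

ABO cross AB × AO → 1/2 A, 1/4 B, 1/4 AB.
Rh cross -/- × +/- → 1/2 Rh+, 1/2 Rh-; so P(type AB, Rh-positive) = 1/4 × 1/2 = 1/8 per child.
All 3 independent: (1/8)^3 = 1/512.

1/512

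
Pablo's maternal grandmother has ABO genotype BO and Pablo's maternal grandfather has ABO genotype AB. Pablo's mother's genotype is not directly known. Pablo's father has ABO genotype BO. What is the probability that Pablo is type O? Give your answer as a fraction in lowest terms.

1/8

Pablo's mother's ABO genotype from BO × AB: 1/4 AB, 1/4 AO, 1/4 BB, 1/4 BO.
Crossing each possibility with the father BO and summing P(type O): 1/4·0 + 1/4·1/4 + 1/4·0 + 1/4·1/4 = 1/8.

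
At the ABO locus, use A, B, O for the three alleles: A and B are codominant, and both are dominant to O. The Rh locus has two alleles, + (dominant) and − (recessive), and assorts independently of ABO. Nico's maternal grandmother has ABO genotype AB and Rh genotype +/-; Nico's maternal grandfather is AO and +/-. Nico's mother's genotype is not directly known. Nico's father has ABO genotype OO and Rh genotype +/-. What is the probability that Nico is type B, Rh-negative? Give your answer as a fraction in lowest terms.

1/16

Nico's mother's ABO genotype from AB × AO: 1/4 AA, 1/4 AB, 1/4 AO, 1/4 BO.
Crossing each possibility with the father OO and summing P(type B): 1/4·0 + 1/4·1/2 + 1/4·0 + 1/4·1/2 = 1/4.
Similarly for Rh via the mother's Rh distribution: P(Rh-) = 1/4.
Independent loci: 1/4 × 1/4 = 1/16.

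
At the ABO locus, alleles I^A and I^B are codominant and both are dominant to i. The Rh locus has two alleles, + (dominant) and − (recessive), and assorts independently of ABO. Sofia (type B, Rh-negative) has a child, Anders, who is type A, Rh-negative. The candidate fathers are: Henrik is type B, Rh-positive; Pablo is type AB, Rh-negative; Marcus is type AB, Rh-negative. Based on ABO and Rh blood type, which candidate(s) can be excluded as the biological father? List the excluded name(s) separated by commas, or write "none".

Henrik

A candidate is excluded only if no genotype consistent with his phenotype could produce a type A, Rh-negative child with a type B, Rh-negative mother.
Henrik (type B, Rh+): no genotype consistent with that phenotype can produce a type-A Rh- child with a type-B mother.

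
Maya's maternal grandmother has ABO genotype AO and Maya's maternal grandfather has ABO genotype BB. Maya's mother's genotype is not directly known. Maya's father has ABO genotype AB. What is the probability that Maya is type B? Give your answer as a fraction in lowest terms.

3/8

Maya's mother's ABO genotype from AO × BB: 1/2 AB, 1/2 BO.
Crossing each possibility with the father AB and summing P(type B): 1/2·1/4 + 1/2·1/2 = 3/8.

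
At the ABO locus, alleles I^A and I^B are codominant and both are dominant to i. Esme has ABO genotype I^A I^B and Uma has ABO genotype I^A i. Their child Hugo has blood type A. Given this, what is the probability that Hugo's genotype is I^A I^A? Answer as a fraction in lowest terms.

Cross I^A I^B × I^A i → 1/4 I^A I^A, 1/4 I^A I^B, 1/4 I^A i, 1/4 I^B i.
Type-A genotypes among offspring: I^A I^A (1/4), I^A i (1/4); total 1/2.
P(I^A I^A | type A) = (1/4) / (1/2) = 1/2.

1/2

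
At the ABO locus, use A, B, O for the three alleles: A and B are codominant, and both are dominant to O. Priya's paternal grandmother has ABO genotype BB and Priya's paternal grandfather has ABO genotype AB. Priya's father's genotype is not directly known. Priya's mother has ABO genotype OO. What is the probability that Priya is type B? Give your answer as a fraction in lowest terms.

Priya's father's ABO genotype from BB × AB: 1/2 AB, 1/2 BB.
Crossing each possibility with the mother OO and summing P(type B): 1/2·1/2 + 1/2·1 = 3/4.

3/4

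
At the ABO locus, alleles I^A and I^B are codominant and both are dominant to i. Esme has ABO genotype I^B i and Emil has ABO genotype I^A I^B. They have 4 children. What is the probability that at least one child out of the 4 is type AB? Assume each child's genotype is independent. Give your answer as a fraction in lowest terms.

ABO cross I^B i × I^A I^B → 1/4 A, 1/2 B, 1/4 AB.
So P(type AB) = 1/4 per child.
P(none) = (3/4)^4 = 81/256; P(at least one) = 1 − 81/256 = 175/256.

175/256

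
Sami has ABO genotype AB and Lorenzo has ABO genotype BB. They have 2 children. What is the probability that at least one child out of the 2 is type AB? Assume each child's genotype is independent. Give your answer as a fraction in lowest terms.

3/4

ABO cross AB × BB → 1/2 B, 1/2 AB.
So P(type AB) = 1/2 per child.
P(none) = (1/2)^2 = 1/4; P(at least one) = 1 − 1/4 = 3/4.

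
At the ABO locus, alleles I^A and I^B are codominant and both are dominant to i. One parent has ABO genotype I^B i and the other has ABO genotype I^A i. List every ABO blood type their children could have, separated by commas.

O, A, B, AB

Gametes from I^B i × I^A i give offspring ABO genotypes I^A I^B, I^A i, I^B i, i i, i.e. phenotypes O, A, B, AB.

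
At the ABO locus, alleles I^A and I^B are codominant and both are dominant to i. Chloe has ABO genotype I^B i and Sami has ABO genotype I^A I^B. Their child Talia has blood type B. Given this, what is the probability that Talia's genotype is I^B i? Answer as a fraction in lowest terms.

1/2

Cross I^B i × I^A I^B → 1/4 I^A I^B, 1/4 I^A i, 1/4 I^B I^B, 1/4 I^B i.
Type-B genotypes among offspring: I^B I^B (1/4), I^B i (1/4); total 1/2.
P(I^B i | type B) = (1/4) / (1/2) = 1/2.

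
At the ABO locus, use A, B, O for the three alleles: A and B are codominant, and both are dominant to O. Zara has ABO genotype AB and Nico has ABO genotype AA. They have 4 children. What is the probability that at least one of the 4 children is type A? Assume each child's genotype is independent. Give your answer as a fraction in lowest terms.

ABO cross AB × AA → 1/2 A, 1/2 AB.
So P(type A) = 1/2 per child.
P(none) = (1/2)^4 = 1/16; P(at least one) = 1 − 1/16 = 15/16.

15/16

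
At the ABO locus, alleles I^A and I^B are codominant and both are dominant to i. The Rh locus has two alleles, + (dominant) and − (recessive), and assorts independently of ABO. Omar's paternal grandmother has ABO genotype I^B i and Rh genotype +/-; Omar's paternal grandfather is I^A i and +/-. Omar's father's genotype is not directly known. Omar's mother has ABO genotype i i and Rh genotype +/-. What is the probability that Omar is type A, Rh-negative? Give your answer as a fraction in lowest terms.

Omar's father's ABO genotype from I^B i × I^A i: 1/4 I^A I^B, 1/4 I^A i, 1/4 I^B i, 1/4 i i.
Crossing each possibility with the mother i i and summing P(type A): 1/4·1/2 + 1/4·1/2 + 1/4·0 + 1/4·0 = 1/4.
Similarly for Rh via the father's Rh distribution: P(Rh-) = 1/4.
Independent loci: 1/4 × 1/4 = 1/16.

1/16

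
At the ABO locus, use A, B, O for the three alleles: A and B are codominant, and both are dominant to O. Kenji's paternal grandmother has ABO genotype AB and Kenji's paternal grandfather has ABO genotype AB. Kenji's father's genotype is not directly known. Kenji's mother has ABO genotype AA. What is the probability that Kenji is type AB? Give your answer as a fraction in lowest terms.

1/2

Kenji's father's ABO genotype from AB × AB: 1/4 AA, 1/2 AB, 1/4 BB.
Crossing each possibility with the mother AA and summing P(type AB): 1/4·0 + 1/2·1/2 + 1/4·1 = 1/2.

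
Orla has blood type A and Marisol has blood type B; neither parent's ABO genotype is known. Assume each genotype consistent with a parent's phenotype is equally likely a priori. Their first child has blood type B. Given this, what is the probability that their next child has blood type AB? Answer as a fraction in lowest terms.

Possible genotypes: Orla ∈ {AA, AO}; Marisol ∈ {BB, BO}.
Weight each parental genotype pair by prior × P(type-B child):
  AO × BB: posterior weight 2/3; P(next child type AB) = 1/2.
  AO × BO: posterior weight 1/3; P(next child type AB) = 1/4.
Weighted sum = 5/12.

5/12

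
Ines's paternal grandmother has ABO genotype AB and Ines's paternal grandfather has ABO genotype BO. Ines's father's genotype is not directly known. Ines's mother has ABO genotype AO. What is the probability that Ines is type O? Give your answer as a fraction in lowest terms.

1/8

Ines's father's ABO genotype from AB × BO: 1/4 AB, 1/4 AO, 1/4 BB, 1/4 BO.
Crossing each possibility with the mother AO and summing P(type O): 1/4·0 + 1/4·1/4 + 1/4·0 + 1/4·1/4 = 1/8.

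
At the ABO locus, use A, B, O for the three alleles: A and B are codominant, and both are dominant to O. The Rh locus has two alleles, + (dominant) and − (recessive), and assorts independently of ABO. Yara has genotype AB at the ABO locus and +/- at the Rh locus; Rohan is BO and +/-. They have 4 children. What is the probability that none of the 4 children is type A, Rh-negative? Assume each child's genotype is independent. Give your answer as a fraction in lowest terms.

50625/65536

ABO cross AB × BO → 1/4 A, 1/2 B, 1/4 AB.
Rh cross +/- × +/- → 3/4 Rh+, 1/4 Rh-; so P(type A, Rh-negative) = 1/4 × 1/4 = 1/16 per child.
P(not type A, Rh-negative) = 15/16 for one child; (15/16)^4 = 50625/65536.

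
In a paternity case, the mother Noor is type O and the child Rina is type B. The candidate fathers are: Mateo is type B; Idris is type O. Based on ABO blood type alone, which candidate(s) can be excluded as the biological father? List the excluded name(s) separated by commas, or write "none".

Idris

A candidate is excluded only if no genotype consistent with his phenotype could produce a type B child with a type O mother.
Idris (type O): no genotype consistent with that phenotype can produce a type-B child with a type-O mother.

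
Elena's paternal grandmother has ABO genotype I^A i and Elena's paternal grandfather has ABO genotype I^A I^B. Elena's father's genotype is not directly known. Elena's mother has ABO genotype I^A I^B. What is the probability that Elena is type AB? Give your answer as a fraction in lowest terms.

3/8

Elena's father's ABO genotype from I^A i × I^A I^B: 1/4 I^A I^A, 1/4 I^A I^B, 1/4 I^A i, 1/4 I^B i.
Crossing each possibility with the mother I^A I^B and summing P(type AB): 1/4·1/2 + 1/4·1/2 + 1/4·1/4 + 1/4·1/4 = 3/8.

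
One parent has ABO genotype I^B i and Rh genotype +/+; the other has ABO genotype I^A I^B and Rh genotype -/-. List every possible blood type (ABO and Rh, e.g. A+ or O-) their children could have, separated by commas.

Gametes from I^B i × I^A I^B give offspring ABO genotypes I^A I^B, I^A i, I^B I^B, I^B i, i.e. phenotypes A, B, AB.
Rh cross +/+ × -/- → phenotypes Rh+.
Combining independently: A+, B+, AB+.

A+, B+, AB+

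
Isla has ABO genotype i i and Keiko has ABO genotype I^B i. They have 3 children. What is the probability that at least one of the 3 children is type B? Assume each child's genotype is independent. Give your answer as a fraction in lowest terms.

ABO cross i i × I^B i → 1/2 O, 1/2 B.
So P(type B) = 1/2 per child.
P(none) = (1/2)^3 = 1/8; P(at least one) = 1 − 1/8 = 7/8.

7/8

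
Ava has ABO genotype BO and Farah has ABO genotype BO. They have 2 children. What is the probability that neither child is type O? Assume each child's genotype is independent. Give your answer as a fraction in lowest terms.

ABO cross BO × BO → 1/4 O, 3/4 B.
So P(type O) = 1/4 per child.
P(not type O) = 3/4 for one child; (3/4)^2 = 9/16.

9/16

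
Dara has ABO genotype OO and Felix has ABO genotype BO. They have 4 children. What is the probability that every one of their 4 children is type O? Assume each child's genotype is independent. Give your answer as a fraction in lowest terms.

ABO cross OO × BO → 1/2 O, 1/2 B.
So P(type O) = 1/2 per child.
All 4 independent: (1/2)^4 = 1/16.

1/16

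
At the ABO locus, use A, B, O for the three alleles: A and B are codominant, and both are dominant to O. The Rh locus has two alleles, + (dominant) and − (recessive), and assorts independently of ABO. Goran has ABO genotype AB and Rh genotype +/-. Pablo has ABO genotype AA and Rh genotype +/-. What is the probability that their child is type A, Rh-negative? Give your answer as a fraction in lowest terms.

ABO cross AB × AA → offspring phenotypes: 1/2 A, 1/2 AB.
Rh cross +/- × +/- → 3/4 Rh+, 1/4 Rh-.
Independent loci: P(type A, Rh-negative) = 1/2 × 1/4 = 1/8.

1/8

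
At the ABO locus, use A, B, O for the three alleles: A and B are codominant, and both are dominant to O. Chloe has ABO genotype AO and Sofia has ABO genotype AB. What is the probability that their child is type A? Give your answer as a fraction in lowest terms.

1/2

ABO cross AO × AB → offspring phenotypes: 1/2 A, 1/4 B, 1/4 AB.
So P(type A) = 1/2.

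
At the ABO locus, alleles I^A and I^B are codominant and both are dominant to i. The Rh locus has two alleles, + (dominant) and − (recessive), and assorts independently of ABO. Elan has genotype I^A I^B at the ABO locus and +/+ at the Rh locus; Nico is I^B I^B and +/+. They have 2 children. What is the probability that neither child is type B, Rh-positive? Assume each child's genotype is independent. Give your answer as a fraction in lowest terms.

1/4

ABO cross I^A I^B × I^B I^B → 1/2 B, 1/2 AB.
Rh cross +/+ × +/+ → 1 Rh+; so P(type B, Rh-positive) = 1/2 × 1 = 1/2 per child.
P(not type B, Rh-positive) = 1/2 for one child; (1/2)^2 = 1/4.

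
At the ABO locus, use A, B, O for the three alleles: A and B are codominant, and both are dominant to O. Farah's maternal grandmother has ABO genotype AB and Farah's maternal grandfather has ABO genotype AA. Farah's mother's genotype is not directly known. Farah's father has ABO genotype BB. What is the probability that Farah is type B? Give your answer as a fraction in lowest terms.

Farah's mother's ABO genotype from AB × AA: 1/2 AA, 1/2 AB.
Crossing each possibility with the father BB and summing P(type B): 1/2·0 + 1/2·1/2 = 1/4.

1/4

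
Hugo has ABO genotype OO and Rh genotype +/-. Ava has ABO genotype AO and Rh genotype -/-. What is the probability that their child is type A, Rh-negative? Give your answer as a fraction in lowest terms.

1/4

ABO cross OO × AO → offspring phenotypes: 1/2 O, 1/2 A.
Rh cross +/- × -/- → 1/2 Rh+, 1/2 Rh-.
Independent loci: P(type A, Rh-negative) = 1/2 × 1/2 = 1/4.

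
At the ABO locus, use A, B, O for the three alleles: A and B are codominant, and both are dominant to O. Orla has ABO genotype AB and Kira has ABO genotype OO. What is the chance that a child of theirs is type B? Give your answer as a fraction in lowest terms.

1/2

ABO cross AB × OO → offspring phenotypes: 1/2 A, 1/2 B.
So P(type B) = 1/2.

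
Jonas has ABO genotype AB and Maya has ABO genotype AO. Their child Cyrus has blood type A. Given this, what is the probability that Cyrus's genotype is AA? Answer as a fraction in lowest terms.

1/2

Cross AB × AO → 1/4 AA, 1/4 AB, 1/4 AO, 1/4 BO.
Type-A genotypes among offspring: AA (1/4), AO (1/4); total 1/2.
P(AA | type A) = (1/4) / (1/2) = 1/2.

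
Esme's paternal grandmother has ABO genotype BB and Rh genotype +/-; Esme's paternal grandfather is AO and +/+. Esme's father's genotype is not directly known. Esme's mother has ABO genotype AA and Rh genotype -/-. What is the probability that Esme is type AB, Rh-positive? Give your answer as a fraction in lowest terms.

Esme's father's ABO genotype from BB × AO: 1/2 AB, 1/2 BO.
Crossing each possibility with the mother AA and summing P(type AB): 1/2·1/2 + 1/2·1/2 = 1/2.
Similarly for Rh via the father's Rh distribution: P(Rh+) = 3/4.
Independent loci: 1/2 × 3/4 = 3/8.

3/8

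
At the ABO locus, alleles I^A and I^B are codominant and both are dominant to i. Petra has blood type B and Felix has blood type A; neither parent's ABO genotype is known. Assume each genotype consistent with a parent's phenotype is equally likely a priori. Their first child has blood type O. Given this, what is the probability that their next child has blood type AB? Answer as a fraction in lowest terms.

Possible genotypes: Petra ∈ {I^B I^B, I^B i}; Felix ∈ {I^A I^A, I^A i}.
Weight each parental genotype pair by prior × P(type-O child):
  I^B i × I^A i: posterior weight 1; P(next child type AB) = 1/4.
Weighted sum = 1/4.

1/4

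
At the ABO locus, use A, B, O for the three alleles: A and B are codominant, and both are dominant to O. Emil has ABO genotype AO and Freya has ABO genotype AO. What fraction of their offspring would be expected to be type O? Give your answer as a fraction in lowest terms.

ABO cross AO × AO → offspring phenotypes: 1/4 O, 3/4 A.
So P(type O) = 1/4.

1/4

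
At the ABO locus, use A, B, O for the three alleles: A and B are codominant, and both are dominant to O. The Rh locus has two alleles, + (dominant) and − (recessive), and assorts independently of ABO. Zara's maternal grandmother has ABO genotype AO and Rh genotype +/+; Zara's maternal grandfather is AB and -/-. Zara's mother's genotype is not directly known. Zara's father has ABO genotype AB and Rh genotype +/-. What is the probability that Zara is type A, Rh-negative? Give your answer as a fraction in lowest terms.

3/32

Zara's mother's ABO genotype from AO × AB: 1/4 AA, 1/4 AB, 1/4 AO, 1/4 BO.
Crossing each possibility with the father AB and summing P(type A): 1/4·1/2 + 1/4·1/4 + 1/4·1/2 + 1/4·1/4 = 3/8.
Similarly for Rh via the mother's Rh distribution: P(Rh-) = 1/4.
Independent loci: 3/8 × 1/4 = 3/32.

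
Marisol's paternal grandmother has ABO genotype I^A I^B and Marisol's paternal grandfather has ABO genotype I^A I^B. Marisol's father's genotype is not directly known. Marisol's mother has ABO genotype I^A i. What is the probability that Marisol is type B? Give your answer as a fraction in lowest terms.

1/4

Marisol's father's ABO genotype from I^A I^B × I^A I^B: 1/4 I^A I^A, 1/2 I^A I^B, 1/4 I^B I^B.
Crossing each possibility with the mother I^A i and summing P(type B): 1/4·0 + 1/2·1/4 + 1/4·1/2 = 1/4.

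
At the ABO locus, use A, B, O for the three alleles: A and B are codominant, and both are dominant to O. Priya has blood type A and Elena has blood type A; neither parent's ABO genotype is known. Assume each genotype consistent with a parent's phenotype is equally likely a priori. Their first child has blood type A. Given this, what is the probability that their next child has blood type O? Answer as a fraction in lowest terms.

Possible genotypes: Priya ∈ {AA, AO}; Elena ∈ {AA, AO}.
Weight each parental genotype pair by prior × P(type-A child):
  AA × AA: posterior weight 4/15; P(next child type O) = 0.
  AA × AO: posterior weight 4/15; P(next child type O) = 0.
  AO × AA: posterior weight 4/15; P(next child type O) = 0.
  AO × AO: posterior weight 1/5; P(next child type O) = 1/4.
Weighted sum = 1/20.

1/20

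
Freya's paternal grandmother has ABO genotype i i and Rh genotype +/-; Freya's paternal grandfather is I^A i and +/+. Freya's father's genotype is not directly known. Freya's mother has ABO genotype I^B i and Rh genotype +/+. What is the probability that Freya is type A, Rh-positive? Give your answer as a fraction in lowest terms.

Freya's father's ABO genotype from i i × I^A i: 1/2 I^A i, 1/2 i i.
Crossing each possibility with the mother I^B i and summing P(type A): 1/2·1/4 + 1/2·0 = 1/8.
Similarly for Rh via the father's Rh distribution: P(Rh+) = 1.
Independent loci: 1/8 × 1 = 1/8.

1/8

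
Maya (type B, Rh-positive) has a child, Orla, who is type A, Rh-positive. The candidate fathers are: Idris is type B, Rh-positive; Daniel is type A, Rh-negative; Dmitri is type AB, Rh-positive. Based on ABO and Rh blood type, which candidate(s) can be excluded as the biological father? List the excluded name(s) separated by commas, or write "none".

Idris

A candidate is excluded only if no genotype consistent with his phenotype could produce a type A, Rh-positive child with a type B, Rh-positive mother.
Idris (type B, Rh+): no genotype consistent with that phenotype can produce a type-A Rh+ child with a type-B mother.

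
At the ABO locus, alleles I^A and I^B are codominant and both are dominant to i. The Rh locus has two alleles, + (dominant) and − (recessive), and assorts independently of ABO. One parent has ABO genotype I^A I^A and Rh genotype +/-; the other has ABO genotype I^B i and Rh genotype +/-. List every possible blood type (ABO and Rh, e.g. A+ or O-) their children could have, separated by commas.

A+, A-, AB+, AB-

Gametes from I^A I^A × I^B i give offspring ABO genotypes I^A I^B, I^A i, i.e. phenotypes A, AB.
Rh cross +/- × +/- → phenotypes Rh+, Rh-.
Combining independently: A+, A-, AB+, AB-.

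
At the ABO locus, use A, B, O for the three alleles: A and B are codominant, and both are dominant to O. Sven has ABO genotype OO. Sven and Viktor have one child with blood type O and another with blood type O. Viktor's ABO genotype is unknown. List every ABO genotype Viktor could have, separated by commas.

For each candidate genotype of Viktor, check whether crossing it with OO can produce every observed child phenotype.
  AA → possible child types {A} ✗
  AB → possible child types {A, B} ✗
  AO → possible child types {O, A} ✓
  BB → possible child types {B} ✗
  BO → possible child types {O, B} ✓
  OO → possible child types {O} ✓

AO, BO, OO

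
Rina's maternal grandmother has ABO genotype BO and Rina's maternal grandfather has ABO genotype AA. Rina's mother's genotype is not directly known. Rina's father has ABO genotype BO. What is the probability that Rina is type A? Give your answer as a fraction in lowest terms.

Rina's mother's ABO genotype from BO × AA: 1/2 AB, 1/2 AO.
Crossing each possibility with the father BO and summing P(type A): 1/2·1/4 + 1/2·1/4 = 1/4.

1/4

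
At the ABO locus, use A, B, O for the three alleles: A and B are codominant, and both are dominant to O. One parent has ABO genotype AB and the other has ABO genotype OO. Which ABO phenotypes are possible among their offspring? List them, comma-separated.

A, B

Gametes from AB × OO give offspring ABO genotypes AO, BO, i.e. phenotypes A, B.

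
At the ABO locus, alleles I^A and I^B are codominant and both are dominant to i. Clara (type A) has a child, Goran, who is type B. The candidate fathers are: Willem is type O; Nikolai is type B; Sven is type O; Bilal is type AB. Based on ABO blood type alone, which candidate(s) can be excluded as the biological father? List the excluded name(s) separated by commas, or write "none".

A candidate is excluded only if no genotype consistent with his phenotype could produce a type B child with a type A mother.
Willem (type O): no genotype consistent with that phenotype can produce a type-B child with a type-A mother.
Sven (type O): no genotype consistent with that phenotype can produce a type-B child with a type-A mother.

Willem, Sven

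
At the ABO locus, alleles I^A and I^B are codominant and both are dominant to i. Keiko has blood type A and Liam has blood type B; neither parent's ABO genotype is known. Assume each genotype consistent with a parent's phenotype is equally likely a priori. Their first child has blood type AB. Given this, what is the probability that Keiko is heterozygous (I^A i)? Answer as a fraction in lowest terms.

Possible genotypes: Keiko ∈ {I^A I^A, I^A i}; Liam ∈ {I^B I^B, I^B i}.
Weight each parental genotype pair by prior × P(type-AB child):
  I^A I^A × I^B I^B: posterior weight 4/9.
  I^A I^A × I^B i: posterior weight 2/9.
  I^A i × I^B I^B: posterior weight 2/9.
  I^A i × I^B i: posterior weight 1/9.
Sum the posterior weight over pairs where Keiko is I^A i: 1/3.

1/3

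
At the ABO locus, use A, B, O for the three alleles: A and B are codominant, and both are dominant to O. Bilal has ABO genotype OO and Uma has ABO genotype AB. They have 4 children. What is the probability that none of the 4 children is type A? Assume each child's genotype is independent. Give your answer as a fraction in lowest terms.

ABO cross OO × AB → 1/2 A, 1/2 B.
So P(type A) = 1/2 per child.
P(not type A) = 1/2 for one child; (1/2)^4 = 1/16.

1/16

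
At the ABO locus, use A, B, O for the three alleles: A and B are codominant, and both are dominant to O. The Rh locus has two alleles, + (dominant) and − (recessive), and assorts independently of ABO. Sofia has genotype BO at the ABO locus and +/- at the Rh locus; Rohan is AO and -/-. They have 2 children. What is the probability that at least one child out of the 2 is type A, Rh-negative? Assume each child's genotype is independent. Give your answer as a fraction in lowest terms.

ABO cross BO × AO → 1/4 O, 1/4 A, 1/4 B, 1/4 AB.
Rh cross +/- × -/- → 1/2 Rh+, 1/2 Rh-; so P(type A, Rh-negative) = 1/4 × 1/2 = 1/8 per child.
P(none) = (7/8)^2 = 49/64; P(at least one) = 1 − 49/64 = 15/64.

15/64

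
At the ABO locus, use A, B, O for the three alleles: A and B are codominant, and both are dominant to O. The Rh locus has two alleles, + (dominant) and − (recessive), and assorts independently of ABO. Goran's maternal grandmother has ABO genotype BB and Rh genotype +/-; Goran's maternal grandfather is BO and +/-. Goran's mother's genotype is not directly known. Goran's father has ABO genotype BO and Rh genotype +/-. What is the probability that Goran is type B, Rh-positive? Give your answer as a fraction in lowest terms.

Goran's mother's ABO genotype from BB × BO: 1/2 BB, 1/2 BO.
Crossing each possibility with the father BO and summing P(type B): 1/2·1 + 1/2·3/4 = 7/8.
Similarly for Rh via the mother's Rh distribution: P(Rh+) = 3/4.
Independent loci: 7/8 × 3/4 = 21/32.

21/32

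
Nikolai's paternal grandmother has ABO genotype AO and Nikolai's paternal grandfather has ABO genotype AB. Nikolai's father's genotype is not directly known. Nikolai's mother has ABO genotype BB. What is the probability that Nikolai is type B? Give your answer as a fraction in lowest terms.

Nikolai's father's ABO genotype from AO × AB: 1/4 AA, 1/4 AB, 1/4 AO, 1/4 BO.
Crossing each possibility with the mother BB and summing P(type B): 1/4·0 + 1/4·1/2 + 1/4·1/2 + 1/4·1 = 1/2.

1/2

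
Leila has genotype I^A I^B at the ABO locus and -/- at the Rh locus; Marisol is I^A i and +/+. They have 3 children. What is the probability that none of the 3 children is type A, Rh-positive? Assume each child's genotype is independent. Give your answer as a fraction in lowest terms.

1/8

ABO cross I^A I^B × I^A i → 1/2 A, 1/4 B, 1/4 AB.
Rh cross -/- × +/+ → 1 Rh+; so P(type A, Rh-positive) = 1/2 × 1 = 1/2 per child.
P(not type A, Rh-positive) = 1/2 for one child; (1/2)^3 = 1/8.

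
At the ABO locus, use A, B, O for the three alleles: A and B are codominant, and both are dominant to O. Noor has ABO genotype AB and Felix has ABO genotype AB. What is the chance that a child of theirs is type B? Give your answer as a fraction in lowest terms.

ABO cross AB × AB → offspring phenotypes: 1/4 A, 1/4 B, 1/2 AB.
So P(type B) = 1/4.

1/4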